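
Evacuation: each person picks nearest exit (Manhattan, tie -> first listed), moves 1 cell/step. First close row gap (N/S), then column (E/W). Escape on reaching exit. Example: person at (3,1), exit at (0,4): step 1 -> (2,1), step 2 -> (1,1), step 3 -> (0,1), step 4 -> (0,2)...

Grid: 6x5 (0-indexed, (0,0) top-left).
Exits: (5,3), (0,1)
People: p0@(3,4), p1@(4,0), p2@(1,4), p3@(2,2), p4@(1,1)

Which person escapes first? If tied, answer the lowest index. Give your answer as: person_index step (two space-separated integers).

Answer: 4 1

Derivation:
Step 1: p0:(3,4)->(4,4) | p1:(4,0)->(5,0) | p2:(1,4)->(0,4) | p3:(2,2)->(1,2) | p4:(1,1)->(0,1)->EXIT
Step 2: p0:(4,4)->(5,4) | p1:(5,0)->(5,1) | p2:(0,4)->(0,3) | p3:(1,2)->(0,2) | p4:escaped
Step 3: p0:(5,4)->(5,3)->EXIT | p1:(5,1)->(5,2) | p2:(0,3)->(0,2) | p3:(0,2)->(0,1)->EXIT | p4:escaped
Step 4: p0:escaped | p1:(5,2)->(5,3)->EXIT | p2:(0,2)->(0,1)->EXIT | p3:escaped | p4:escaped
Exit steps: [3, 4, 4, 3, 1]
First to escape: p4 at step 1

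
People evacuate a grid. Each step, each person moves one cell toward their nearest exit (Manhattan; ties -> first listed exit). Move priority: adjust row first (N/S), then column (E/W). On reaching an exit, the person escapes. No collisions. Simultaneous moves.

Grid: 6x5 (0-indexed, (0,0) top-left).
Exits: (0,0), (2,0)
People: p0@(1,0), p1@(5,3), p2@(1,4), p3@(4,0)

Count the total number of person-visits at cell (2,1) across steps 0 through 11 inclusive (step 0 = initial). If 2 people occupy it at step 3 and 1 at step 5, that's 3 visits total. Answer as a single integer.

Answer: 1

Derivation:
Step 0: p0@(1,0) p1@(5,3) p2@(1,4) p3@(4,0) -> at (2,1): 0 [-], cum=0
Step 1: p0@ESC p1@(4,3) p2@(0,4) p3@(3,0) -> at (2,1): 0 [-], cum=0
Step 2: p0@ESC p1@(3,3) p2@(0,3) p3@ESC -> at (2,1): 0 [-], cum=0
Step 3: p0@ESC p1@(2,3) p2@(0,2) p3@ESC -> at (2,1): 0 [-], cum=0
Step 4: p0@ESC p1@(2,2) p2@(0,1) p3@ESC -> at (2,1): 0 [-], cum=0
Step 5: p0@ESC p1@(2,1) p2@ESC p3@ESC -> at (2,1): 1 [p1], cum=1
Step 6: p0@ESC p1@ESC p2@ESC p3@ESC -> at (2,1): 0 [-], cum=1
Total visits = 1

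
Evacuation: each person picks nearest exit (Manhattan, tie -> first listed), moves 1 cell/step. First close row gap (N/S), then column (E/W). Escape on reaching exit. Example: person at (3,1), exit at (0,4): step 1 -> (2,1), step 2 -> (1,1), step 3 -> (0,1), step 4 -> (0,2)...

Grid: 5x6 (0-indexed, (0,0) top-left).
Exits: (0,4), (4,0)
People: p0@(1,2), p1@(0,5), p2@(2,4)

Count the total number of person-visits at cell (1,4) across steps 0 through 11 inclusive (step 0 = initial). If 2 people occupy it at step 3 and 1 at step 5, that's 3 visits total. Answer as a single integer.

Step 0: p0@(1,2) p1@(0,5) p2@(2,4) -> at (1,4): 0 [-], cum=0
Step 1: p0@(0,2) p1@ESC p2@(1,4) -> at (1,4): 1 [p2], cum=1
Step 2: p0@(0,3) p1@ESC p2@ESC -> at (1,4): 0 [-], cum=1
Step 3: p0@ESC p1@ESC p2@ESC -> at (1,4): 0 [-], cum=1
Total visits = 1

Answer: 1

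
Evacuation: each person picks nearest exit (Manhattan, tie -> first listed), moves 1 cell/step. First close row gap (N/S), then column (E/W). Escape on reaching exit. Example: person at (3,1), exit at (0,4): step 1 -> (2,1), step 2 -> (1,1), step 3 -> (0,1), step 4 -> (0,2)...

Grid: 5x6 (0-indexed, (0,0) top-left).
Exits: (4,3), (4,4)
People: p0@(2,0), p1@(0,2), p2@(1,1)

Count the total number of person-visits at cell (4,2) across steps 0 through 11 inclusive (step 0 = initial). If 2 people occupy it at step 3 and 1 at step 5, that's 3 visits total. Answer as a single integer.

Step 0: p0@(2,0) p1@(0,2) p2@(1,1) -> at (4,2): 0 [-], cum=0
Step 1: p0@(3,0) p1@(1,2) p2@(2,1) -> at (4,2): 0 [-], cum=0
Step 2: p0@(4,0) p1@(2,2) p2@(3,1) -> at (4,2): 0 [-], cum=0
Step 3: p0@(4,1) p1@(3,2) p2@(4,1) -> at (4,2): 0 [-], cum=0
Step 4: p0@(4,2) p1@(4,2) p2@(4,2) -> at (4,2): 3 [p0,p1,p2], cum=3
Step 5: p0@ESC p1@ESC p2@ESC -> at (4,2): 0 [-], cum=3
Total visits = 3

Answer: 3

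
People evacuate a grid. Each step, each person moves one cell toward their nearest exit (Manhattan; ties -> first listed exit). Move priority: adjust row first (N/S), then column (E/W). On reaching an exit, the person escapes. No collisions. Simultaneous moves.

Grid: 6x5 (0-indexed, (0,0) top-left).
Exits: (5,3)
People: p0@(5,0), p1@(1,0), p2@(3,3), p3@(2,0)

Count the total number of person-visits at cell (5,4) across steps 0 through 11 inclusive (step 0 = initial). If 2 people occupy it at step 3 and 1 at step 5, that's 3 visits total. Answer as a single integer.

Answer: 0

Derivation:
Step 0: p0@(5,0) p1@(1,0) p2@(3,3) p3@(2,0) -> at (5,4): 0 [-], cum=0
Step 1: p0@(5,1) p1@(2,0) p2@(4,3) p3@(3,0) -> at (5,4): 0 [-], cum=0
Step 2: p0@(5,2) p1@(3,0) p2@ESC p3@(4,0) -> at (5,4): 0 [-], cum=0
Step 3: p0@ESC p1@(4,0) p2@ESC p3@(5,0) -> at (5,4): 0 [-], cum=0
Step 4: p0@ESC p1@(5,0) p2@ESC p3@(5,1) -> at (5,4): 0 [-], cum=0
Step 5: p0@ESC p1@(5,1) p2@ESC p3@(5,2) -> at (5,4): 0 [-], cum=0
Step 6: p0@ESC p1@(5,2) p2@ESC p3@ESC -> at (5,4): 0 [-], cum=0
Step 7: p0@ESC p1@ESC p2@ESC p3@ESC -> at (5,4): 0 [-], cum=0
Total visits = 0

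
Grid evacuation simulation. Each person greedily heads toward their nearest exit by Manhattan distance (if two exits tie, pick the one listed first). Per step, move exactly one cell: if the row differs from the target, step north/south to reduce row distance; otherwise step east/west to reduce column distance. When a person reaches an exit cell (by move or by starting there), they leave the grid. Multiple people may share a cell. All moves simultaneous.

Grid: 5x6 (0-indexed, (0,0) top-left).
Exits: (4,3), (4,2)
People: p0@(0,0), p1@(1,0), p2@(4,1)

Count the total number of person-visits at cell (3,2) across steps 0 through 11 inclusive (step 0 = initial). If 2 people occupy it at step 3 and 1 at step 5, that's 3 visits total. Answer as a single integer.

Answer: 0

Derivation:
Step 0: p0@(0,0) p1@(1,0) p2@(4,1) -> at (3,2): 0 [-], cum=0
Step 1: p0@(1,0) p1@(2,0) p2@ESC -> at (3,2): 0 [-], cum=0
Step 2: p0@(2,0) p1@(3,0) p2@ESC -> at (3,2): 0 [-], cum=0
Step 3: p0@(3,0) p1@(4,0) p2@ESC -> at (3,2): 0 [-], cum=0
Step 4: p0@(4,0) p1@(4,1) p2@ESC -> at (3,2): 0 [-], cum=0
Step 5: p0@(4,1) p1@ESC p2@ESC -> at (3,2): 0 [-], cum=0
Step 6: p0@ESC p1@ESC p2@ESC -> at (3,2): 0 [-], cum=0
Total visits = 0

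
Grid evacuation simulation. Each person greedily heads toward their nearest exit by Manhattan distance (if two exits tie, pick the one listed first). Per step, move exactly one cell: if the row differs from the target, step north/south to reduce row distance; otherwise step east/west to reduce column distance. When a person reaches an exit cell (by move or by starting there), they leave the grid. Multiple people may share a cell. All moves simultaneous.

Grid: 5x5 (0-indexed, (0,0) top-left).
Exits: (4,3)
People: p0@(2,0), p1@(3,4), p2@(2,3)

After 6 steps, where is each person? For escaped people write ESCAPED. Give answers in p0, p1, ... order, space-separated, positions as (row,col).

Step 1: p0:(2,0)->(3,0) | p1:(3,4)->(4,4) | p2:(2,3)->(3,3)
Step 2: p0:(3,0)->(4,0) | p1:(4,4)->(4,3)->EXIT | p2:(3,3)->(4,3)->EXIT
Step 3: p0:(4,0)->(4,1) | p1:escaped | p2:escaped
Step 4: p0:(4,1)->(4,2) | p1:escaped | p2:escaped
Step 5: p0:(4,2)->(4,3)->EXIT | p1:escaped | p2:escaped

ESCAPED ESCAPED ESCAPED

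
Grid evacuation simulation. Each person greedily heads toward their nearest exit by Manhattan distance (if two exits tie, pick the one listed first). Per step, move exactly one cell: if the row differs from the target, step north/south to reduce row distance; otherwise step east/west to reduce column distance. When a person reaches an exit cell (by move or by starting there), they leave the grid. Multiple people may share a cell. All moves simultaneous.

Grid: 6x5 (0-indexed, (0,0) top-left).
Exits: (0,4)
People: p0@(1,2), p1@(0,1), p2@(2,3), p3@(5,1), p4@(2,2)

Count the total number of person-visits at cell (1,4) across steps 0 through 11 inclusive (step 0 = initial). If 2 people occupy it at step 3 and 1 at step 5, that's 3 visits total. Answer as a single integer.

Answer: 0

Derivation:
Step 0: p0@(1,2) p1@(0,1) p2@(2,3) p3@(5,1) p4@(2,2) -> at (1,4): 0 [-], cum=0
Step 1: p0@(0,2) p1@(0,2) p2@(1,3) p3@(4,1) p4@(1,2) -> at (1,4): 0 [-], cum=0
Step 2: p0@(0,3) p1@(0,3) p2@(0,3) p3@(3,1) p4@(0,2) -> at (1,4): 0 [-], cum=0
Step 3: p0@ESC p1@ESC p2@ESC p3@(2,1) p4@(0,3) -> at (1,4): 0 [-], cum=0
Step 4: p0@ESC p1@ESC p2@ESC p3@(1,1) p4@ESC -> at (1,4): 0 [-], cum=0
Step 5: p0@ESC p1@ESC p2@ESC p3@(0,1) p4@ESC -> at (1,4): 0 [-], cum=0
Step 6: p0@ESC p1@ESC p2@ESC p3@(0,2) p4@ESC -> at (1,4): 0 [-], cum=0
Step 7: p0@ESC p1@ESC p2@ESC p3@(0,3) p4@ESC -> at (1,4): 0 [-], cum=0
Step 8: p0@ESC p1@ESC p2@ESC p3@ESC p4@ESC -> at (1,4): 0 [-], cum=0
Total visits = 0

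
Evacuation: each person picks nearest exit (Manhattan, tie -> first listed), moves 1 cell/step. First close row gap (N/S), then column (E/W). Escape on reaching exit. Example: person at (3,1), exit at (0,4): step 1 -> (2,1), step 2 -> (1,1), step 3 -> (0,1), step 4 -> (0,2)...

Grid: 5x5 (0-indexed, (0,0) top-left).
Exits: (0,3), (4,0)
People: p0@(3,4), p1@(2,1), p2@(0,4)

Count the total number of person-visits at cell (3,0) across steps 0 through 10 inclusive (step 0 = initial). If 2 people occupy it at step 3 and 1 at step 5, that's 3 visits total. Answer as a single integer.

Step 0: p0@(3,4) p1@(2,1) p2@(0,4) -> at (3,0): 0 [-], cum=0
Step 1: p0@(2,4) p1@(3,1) p2@ESC -> at (3,0): 0 [-], cum=0
Step 2: p0@(1,4) p1@(4,1) p2@ESC -> at (3,0): 0 [-], cum=0
Step 3: p0@(0,4) p1@ESC p2@ESC -> at (3,0): 0 [-], cum=0
Step 4: p0@ESC p1@ESC p2@ESC -> at (3,0): 0 [-], cum=0
Total visits = 0

Answer: 0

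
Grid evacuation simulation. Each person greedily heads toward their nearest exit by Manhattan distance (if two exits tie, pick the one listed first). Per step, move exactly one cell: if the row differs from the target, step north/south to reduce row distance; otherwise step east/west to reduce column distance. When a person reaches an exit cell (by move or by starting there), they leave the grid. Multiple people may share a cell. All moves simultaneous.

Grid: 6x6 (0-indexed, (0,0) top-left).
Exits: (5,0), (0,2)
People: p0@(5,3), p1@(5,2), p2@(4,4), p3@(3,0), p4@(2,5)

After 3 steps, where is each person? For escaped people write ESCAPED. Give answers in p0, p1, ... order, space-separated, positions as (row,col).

Step 1: p0:(5,3)->(5,2) | p1:(5,2)->(5,1) | p2:(4,4)->(5,4) | p3:(3,0)->(4,0) | p4:(2,5)->(1,5)
Step 2: p0:(5,2)->(5,1) | p1:(5,1)->(5,0)->EXIT | p2:(5,4)->(5,3) | p3:(4,0)->(5,0)->EXIT | p4:(1,5)->(0,5)
Step 3: p0:(5,1)->(5,0)->EXIT | p1:escaped | p2:(5,3)->(5,2) | p3:escaped | p4:(0,5)->(0,4)

ESCAPED ESCAPED (5,2) ESCAPED (0,4)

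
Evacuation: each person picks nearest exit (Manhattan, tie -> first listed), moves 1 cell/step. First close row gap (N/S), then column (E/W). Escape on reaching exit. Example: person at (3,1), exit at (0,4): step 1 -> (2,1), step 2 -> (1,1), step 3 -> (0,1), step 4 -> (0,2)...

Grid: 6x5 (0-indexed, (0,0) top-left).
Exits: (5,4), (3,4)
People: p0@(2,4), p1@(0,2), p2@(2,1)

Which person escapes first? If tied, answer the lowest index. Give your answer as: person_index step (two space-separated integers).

Step 1: p0:(2,4)->(3,4)->EXIT | p1:(0,2)->(1,2) | p2:(2,1)->(3,1)
Step 2: p0:escaped | p1:(1,2)->(2,2) | p2:(3,1)->(3,2)
Step 3: p0:escaped | p1:(2,2)->(3,2) | p2:(3,2)->(3,3)
Step 4: p0:escaped | p1:(3,2)->(3,3) | p2:(3,3)->(3,4)->EXIT
Step 5: p0:escaped | p1:(3,3)->(3,4)->EXIT | p2:escaped
Exit steps: [1, 5, 4]
First to escape: p0 at step 1

Answer: 0 1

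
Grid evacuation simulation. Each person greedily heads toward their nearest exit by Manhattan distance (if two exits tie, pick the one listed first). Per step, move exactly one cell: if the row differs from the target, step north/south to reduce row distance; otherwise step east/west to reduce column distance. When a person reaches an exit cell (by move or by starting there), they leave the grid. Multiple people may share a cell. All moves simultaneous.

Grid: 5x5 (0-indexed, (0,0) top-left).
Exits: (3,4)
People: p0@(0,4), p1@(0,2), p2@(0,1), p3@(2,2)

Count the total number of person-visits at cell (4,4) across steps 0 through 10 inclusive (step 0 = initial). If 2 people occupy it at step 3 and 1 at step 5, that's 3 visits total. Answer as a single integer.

Answer: 0

Derivation:
Step 0: p0@(0,4) p1@(0,2) p2@(0,1) p3@(2,2) -> at (4,4): 0 [-], cum=0
Step 1: p0@(1,4) p1@(1,2) p2@(1,1) p3@(3,2) -> at (4,4): 0 [-], cum=0
Step 2: p0@(2,4) p1@(2,2) p2@(2,1) p3@(3,3) -> at (4,4): 0 [-], cum=0
Step 3: p0@ESC p1@(3,2) p2@(3,1) p3@ESC -> at (4,4): 0 [-], cum=0
Step 4: p0@ESC p1@(3,3) p2@(3,2) p3@ESC -> at (4,4): 0 [-], cum=0
Step 5: p0@ESC p1@ESC p2@(3,3) p3@ESC -> at (4,4): 0 [-], cum=0
Step 6: p0@ESC p1@ESC p2@ESC p3@ESC -> at (4,4): 0 [-], cum=0
Total visits = 0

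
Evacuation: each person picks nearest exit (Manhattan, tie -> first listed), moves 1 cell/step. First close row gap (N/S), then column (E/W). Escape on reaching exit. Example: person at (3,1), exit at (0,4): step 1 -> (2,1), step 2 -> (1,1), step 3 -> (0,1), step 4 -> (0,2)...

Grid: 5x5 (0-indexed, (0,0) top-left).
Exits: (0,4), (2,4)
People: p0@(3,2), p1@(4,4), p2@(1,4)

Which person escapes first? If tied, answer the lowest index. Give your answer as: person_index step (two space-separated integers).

Step 1: p0:(3,2)->(2,2) | p1:(4,4)->(3,4) | p2:(1,4)->(0,4)->EXIT
Step 2: p0:(2,2)->(2,3) | p1:(3,4)->(2,4)->EXIT | p2:escaped
Step 3: p0:(2,3)->(2,4)->EXIT | p1:escaped | p2:escaped
Exit steps: [3, 2, 1]
First to escape: p2 at step 1

Answer: 2 1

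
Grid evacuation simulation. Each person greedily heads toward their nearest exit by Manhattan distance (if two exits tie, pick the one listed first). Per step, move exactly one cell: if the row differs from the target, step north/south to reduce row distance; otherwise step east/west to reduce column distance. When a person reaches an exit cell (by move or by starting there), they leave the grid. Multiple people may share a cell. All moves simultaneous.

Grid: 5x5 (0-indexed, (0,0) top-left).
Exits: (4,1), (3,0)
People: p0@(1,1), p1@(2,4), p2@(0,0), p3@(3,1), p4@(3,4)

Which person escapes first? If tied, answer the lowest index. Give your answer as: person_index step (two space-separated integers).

Step 1: p0:(1,1)->(2,1) | p1:(2,4)->(3,4) | p2:(0,0)->(1,0) | p3:(3,1)->(4,1)->EXIT | p4:(3,4)->(4,4)
Step 2: p0:(2,1)->(3,1) | p1:(3,4)->(4,4) | p2:(1,0)->(2,0) | p3:escaped | p4:(4,4)->(4,3)
Step 3: p0:(3,1)->(4,1)->EXIT | p1:(4,4)->(4,3) | p2:(2,0)->(3,0)->EXIT | p3:escaped | p4:(4,3)->(4,2)
Step 4: p0:escaped | p1:(4,3)->(4,2) | p2:escaped | p3:escaped | p4:(4,2)->(4,1)->EXIT
Step 5: p0:escaped | p1:(4,2)->(4,1)->EXIT | p2:escaped | p3:escaped | p4:escaped
Exit steps: [3, 5, 3, 1, 4]
First to escape: p3 at step 1

Answer: 3 1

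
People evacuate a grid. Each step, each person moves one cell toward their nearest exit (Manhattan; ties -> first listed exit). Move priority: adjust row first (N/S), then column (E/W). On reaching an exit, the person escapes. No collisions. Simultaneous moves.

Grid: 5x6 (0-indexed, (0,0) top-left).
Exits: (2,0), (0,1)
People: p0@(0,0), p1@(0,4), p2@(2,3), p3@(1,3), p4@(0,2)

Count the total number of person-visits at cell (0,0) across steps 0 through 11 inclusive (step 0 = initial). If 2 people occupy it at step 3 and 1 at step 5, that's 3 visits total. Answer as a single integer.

Answer: 1

Derivation:
Step 0: p0@(0,0) p1@(0,4) p2@(2,3) p3@(1,3) p4@(0,2) -> at (0,0): 1 [p0], cum=1
Step 1: p0@ESC p1@(0,3) p2@(2,2) p3@(0,3) p4@ESC -> at (0,0): 0 [-], cum=1
Step 2: p0@ESC p1@(0,2) p2@(2,1) p3@(0,2) p4@ESC -> at (0,0): 0 [-], cum=1
Step 3: p0@ESC p1@ESC p2@ESC p3@ESC p4@ESC -> at (0,0): 0 [-], cum=1
Total visits = 1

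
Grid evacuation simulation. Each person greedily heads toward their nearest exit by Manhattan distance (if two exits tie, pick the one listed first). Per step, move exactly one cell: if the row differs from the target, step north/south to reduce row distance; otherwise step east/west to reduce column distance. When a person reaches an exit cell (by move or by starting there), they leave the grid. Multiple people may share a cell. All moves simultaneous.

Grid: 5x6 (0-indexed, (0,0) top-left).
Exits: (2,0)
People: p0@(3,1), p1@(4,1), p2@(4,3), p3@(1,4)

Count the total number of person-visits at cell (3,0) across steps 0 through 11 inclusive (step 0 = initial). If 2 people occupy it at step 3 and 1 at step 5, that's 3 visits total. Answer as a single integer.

Step 0: p0@(3,1) p1@(4,1) p2@(4,3) p3@(1,4) -> at (3,0): 0 [-], cum=0
Step 1: p0@(2,1) p1@(3,1) p2@(3,3) p3@(2,4) -> at (3,0): 0 [-], cum=0
Step 2: p0@ESC p1@(2,1) p2@(2,3) p3@(2,3) -> at (3,0): 0 [-], cum=0
Step 3: p0@ESC p1@ESC p2@(2,2) p3@(2,2) -> at (3,0): 0 [-], cum=0
Step 4: p0@ESC p1@ESC p2@(2,1) p3@(2,1) -> at (3,0): 0 [-], cum=0
Step 5: p0@ESC p1@ESC p2@ESC p3@ESC -> at (3,0): 0 [-], cum=0
Total visits = 0

Answer: 0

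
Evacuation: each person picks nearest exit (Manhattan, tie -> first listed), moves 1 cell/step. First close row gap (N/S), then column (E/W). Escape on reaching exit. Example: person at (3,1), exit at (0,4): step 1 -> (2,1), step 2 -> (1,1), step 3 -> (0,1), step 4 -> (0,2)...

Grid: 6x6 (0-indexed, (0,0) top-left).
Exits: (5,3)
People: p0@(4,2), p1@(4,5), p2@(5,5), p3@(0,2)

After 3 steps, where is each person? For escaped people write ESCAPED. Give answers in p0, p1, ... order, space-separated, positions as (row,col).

Step 1: p0:(4,2)->(5,2) | p1:(4,5)->(5,5) | p2:(5,5)->(5,4) | p3:(0,2)->(1,2)
Step 2: p0:(5,2)->(5,3)->EXIT | p1:(5,5)->(5,4) | p2:(5,4)->(5,3)->EXIT | p3:(1,2)->(2,2)
Step 3: p0:escaped | p1:(5,4)->(5,3)->EXIT | p2:escaped | p3:(2,2)->(3,2)

ESCAPED ESCAPED ESCAPED (3,2)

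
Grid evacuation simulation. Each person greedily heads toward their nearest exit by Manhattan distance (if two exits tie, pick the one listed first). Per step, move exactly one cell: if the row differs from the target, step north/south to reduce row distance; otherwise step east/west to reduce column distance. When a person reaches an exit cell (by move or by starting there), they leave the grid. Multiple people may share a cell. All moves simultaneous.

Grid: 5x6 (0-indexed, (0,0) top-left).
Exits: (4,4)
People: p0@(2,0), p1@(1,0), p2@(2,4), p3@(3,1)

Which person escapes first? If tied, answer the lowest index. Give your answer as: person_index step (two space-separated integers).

Step 1: p0:(2,0)->(3,0) | p1:(1,0)->(2,0) | p2:(2,4)->(3,4) | p3:(3,1)->(4,1)
Step 2: p0:(3,0)->(4,0) | p1:(2,0)->(3,0) | p2:(3,4)->(4,4)->EXIT | p3:(4,1)->(4,2)
Step 3: p0:(4,0)->(4,1) | p1:(3,0)->(4,0) | p2:escaped | p3:(4,2)->(4,3)
Step 4: p0:(4,1)->(4,2) | p1:(4,0)->(4,1) | p2:escaped | p3:(4,3)->(4,4)->EXIT
Step 5: p0:(4,2)->(4,3) | p1:(4,1)->(4,2) | p2:escaped | p3:escaped
Step 6: p0:(4,3)->(4,4)->EXIT | p1:(4,2)->(4,3) | p2:escaped | p3:escaped
Step 7: p0:escaped | p1:(4,3)->(4,4)->EXIT | p2:escaped | p3:escaped
Exit steps: [6, 7, 2, 4]
First to escape: p2 at step 2

Answer: 2 2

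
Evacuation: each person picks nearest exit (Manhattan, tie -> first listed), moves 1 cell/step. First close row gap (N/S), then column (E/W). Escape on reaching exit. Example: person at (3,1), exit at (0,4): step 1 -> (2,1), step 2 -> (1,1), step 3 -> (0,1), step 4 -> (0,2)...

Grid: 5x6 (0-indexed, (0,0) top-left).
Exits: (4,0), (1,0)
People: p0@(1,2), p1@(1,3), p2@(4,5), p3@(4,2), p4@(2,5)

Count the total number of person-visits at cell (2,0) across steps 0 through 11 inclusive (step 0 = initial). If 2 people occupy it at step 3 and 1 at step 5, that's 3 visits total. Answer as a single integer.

Answer: 0

Derivation:
Step 0: p0@(1,2) p1@(1,3) p2@(4,5) p3@(4,2) p4@(2,5) -> at (2,0): 0 [-], cum=0
Step 1: p0@(1,1) p1@(1,2) p2@(4,4) p3@(4,1) p4@(1,5) -> at (2,0): 0 [-], cum=0
Step 2: p0@ESC p1@(1,1) p2@(4,3) p3@ESC p4@(1,4) -> at (2,0): 0 [-], cum=0
Step 3: p0@ESC p1@ESC p2@(4,2) p3@ESC p4@(1,3) -> at (2,0): 0 [-], cum=0
Step 4: p0@ESC p1@ESC p2@(4,1) p3@ESC p4@(1,2) -> at (2,0): 0 [-], cum=0
Step 5: p0@ESC p1@ESC p2@ESC p3@ESC p4@(1,1) -> at (2,0): 0 [-], cum=0
Step 6: p0@ESC p1@ESC p2@ESC p3@ESC p4@ESC -> at (2,0): 0 [-], cum=0
Total visits = 0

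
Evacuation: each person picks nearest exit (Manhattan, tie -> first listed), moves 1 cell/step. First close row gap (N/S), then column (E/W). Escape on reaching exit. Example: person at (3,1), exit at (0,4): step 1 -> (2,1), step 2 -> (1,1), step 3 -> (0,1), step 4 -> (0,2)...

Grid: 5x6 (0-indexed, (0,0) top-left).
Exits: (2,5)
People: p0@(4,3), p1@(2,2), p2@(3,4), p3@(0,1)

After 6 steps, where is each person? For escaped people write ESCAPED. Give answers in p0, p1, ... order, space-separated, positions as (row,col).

Step 1: p0:(4,3)->(3,3) | p1:(2,2)->(2,3) | p2:(3,4)->(2,4) | p3:(0,1)->(1,1)
Step 2: p0:(3,3)->(2,3) | p1:(2,3)->(2,4) | p2:(2,4)->(2,5)->EXIT | p3:(1,1)->(2,1)
Step 3: p0:(2,3)->(2,4) | p1:(2,4)->(2,5)->EXIT | p2:escaped | p3:(2,1)->(2,2)
Step 4: p0:(2,4)->(2,5)->EXIT | p1:escaped | p2:escaped | p3:(2,2)->(2,3)
Step 5: p0:escaped | p1:escaped | p2:escaped | p3:(2,3)->(2,4)
Step 6: p0:escaped | p1:escaped | p2:escaped | p3:(2,4)->(2,5)->EXIT

ESCAPED ESCAPED ESCAPED ESCAPED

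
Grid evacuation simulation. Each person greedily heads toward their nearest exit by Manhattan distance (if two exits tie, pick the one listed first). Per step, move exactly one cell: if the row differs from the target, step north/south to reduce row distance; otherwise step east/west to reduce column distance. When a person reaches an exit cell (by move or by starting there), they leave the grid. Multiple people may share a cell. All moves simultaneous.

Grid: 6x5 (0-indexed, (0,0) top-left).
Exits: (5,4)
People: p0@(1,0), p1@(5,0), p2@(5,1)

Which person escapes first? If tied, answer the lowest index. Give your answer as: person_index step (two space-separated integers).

Step 1: p0:(1,0)->(2,0) | p1:(5,0)->(5,1) | p2:(5,1)->(5,2)
Step 2: p0:(2,0)->(3,0) | p1:(5,1)->(5,2) | p2:(5,2)->(5,3)
Step 3: p0:(3,0)->(4,0) | p1:(5,2)->(5,3) | p2:(5,3)->(5,4)->EXIT
Step 4: p0:(4,0)->(5,0) | p1:(5,3)->(5,4)->EXIT | p2:escaped
Step 5: p0:(5,0)->(5,1) | p1:escaped | p2:escaped
Step 6: p0:(5,1)->(5,2) | p1:escaped | p2:escaped
Step 7: p0:(5,2)->(5,3) | p1:escaped | p2:escaped
Step 8: p0:(5,3)->(5,4)->EXIT | p1:escaped | p2:escaped
Exit steps: [8, 4, 3]
First to escape: p2 at step 3

Answer: 2 3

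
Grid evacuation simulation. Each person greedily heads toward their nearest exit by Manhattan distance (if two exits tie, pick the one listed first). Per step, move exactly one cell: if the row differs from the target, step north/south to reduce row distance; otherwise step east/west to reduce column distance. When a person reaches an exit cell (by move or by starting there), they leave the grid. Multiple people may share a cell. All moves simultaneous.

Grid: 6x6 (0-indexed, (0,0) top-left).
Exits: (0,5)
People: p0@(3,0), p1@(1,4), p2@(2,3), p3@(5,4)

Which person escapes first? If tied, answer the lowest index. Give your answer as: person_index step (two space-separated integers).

Step 1: p0:(3,0)->(2,0) | p1:(1,4)->(0,4) | p2:(2,3)->(1,3) | p3:(5,4)->(4,4)
Step 2: p0:(2,0)->(1,0) | p1:(0,4)->(0,5)->EXIT | p2:(1,3)->(0,3) | p3:(4,4)->(3,4)
Step 3: p0:(1,0)->(0,0) | p1:escaped | p2:(0,3)->(0,4) | p3:(3,4)->(2,4)
Step 4: p0:(0,0)->(0,1) | p1:escaped | p2:(0,4)->(0,5)->EXIT | p3:(2,4)->(1,4)
Step 5: p0:(0,1)->(0,2) | p1:escaped | p2:escaped | p3:(1,4)->(0,4)
Step 6: p0:(0,2)->(0,3) | p1:escaped | p2:escaped | p3:(0,4)->(0,5)->EXIT
Step 7: p0:(0,3)->(0,4) | p1:escaped | p2:escaped | p3:escaped
Step 8: p0:(0,4)->(0,5)->EXIT | p1:escaped | p2:escaped | p3:escaped
Exit steps: [8, 2, 4, 6]
First to escape: p1 at step 2

Answer: 1 2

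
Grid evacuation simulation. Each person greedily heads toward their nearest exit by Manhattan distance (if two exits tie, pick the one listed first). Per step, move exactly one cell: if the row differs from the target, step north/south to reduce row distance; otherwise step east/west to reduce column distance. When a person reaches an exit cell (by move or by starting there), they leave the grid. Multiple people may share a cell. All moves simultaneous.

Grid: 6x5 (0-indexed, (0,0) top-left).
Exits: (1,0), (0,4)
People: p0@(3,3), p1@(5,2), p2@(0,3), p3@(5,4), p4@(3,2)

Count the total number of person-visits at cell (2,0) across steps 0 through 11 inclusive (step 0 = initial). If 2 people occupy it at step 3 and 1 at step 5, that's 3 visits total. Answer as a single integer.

Step 0: p0@(3,3) p1@(5,2) p2@(0,3) p3@(5,4) p4@(3,2) -> at (2,0): 0 [-], cum=0
Step 1: p0@(2,3) p1@(4,2) p2@ESC p3@(4,4) p4@(2,2) -> at (2,0): 0 [-], cum=0
Step 2: p0@(1,3) p1@(3,2) p2@ESC p3@(3,4) p4@(1,2) -> at (2,0): 0 [-], cum=0
Step 3: p0@(0,3) p1@(2,2) p2@ESC p3@(2,4) p4@(1,1) -> at (2,0): 0 [-], cum=0
Step 4: p0@ESC p1@(1,2) p2@ESC p3@(1,4) p4@ESC -> at (2,0): 0 [-], cum=0
Step 5: p0@ESC p1@(1,1) p2@ESC p3@ESC p4@ESC -> at (2,0): 0 [-], cum=0
Step 6: p0@ESC p1@ESC p2@ESC p3@ESC p4@ESC -> at (2,0): 0 [-], cum=0
Total visits = 0

Answer: 0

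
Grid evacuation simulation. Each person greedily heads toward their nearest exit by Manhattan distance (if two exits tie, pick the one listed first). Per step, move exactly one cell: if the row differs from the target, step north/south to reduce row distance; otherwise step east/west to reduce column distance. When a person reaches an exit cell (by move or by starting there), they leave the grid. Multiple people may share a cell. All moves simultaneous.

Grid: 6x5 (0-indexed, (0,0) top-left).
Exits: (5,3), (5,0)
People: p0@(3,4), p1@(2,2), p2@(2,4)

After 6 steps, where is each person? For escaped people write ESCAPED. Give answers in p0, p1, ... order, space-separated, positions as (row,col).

Step 1: p0:(3,4)->(4,4) | p1:(2,2)->(3,2) | p2:(2,4)->(3,4)
Step 2: p0:(4,4)->(5,4) | p1:(3,2)->(4,2) | p2:(3,4)->(4,4)
Step 3: p0:(5,4)->(5,3)->EXIT | p1:(4,2)->(5,2) | p2:(4,4)->(5,4)
Step 4: p0:escaped | p1:(5,2)->(5,3)->EXIT | p2:(5,4)->(5,3)->EXIT

ESCAPED ESCAPED ESCAPED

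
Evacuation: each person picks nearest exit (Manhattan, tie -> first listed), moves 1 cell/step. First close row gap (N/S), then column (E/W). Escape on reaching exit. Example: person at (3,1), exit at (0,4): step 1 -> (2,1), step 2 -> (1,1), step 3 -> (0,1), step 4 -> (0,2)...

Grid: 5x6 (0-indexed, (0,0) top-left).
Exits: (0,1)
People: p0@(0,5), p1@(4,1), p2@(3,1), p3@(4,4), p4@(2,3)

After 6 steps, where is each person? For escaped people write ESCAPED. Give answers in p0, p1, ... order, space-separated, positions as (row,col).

Step 1: p0:(0,5)->(0,4) | p1:(4,1)->(3,1) | p2:(3,1)->(2,1) | p3:(4,4)->(3,4) | p4:(2,3)->(1,3)
Step 2: p0:(0,4)->(0,3) | p1:(3,1)->(2,1) | p2:(2,1)->(1,1) | p3:(3,4)->(2,4) | p4:(1,3)->(0,3)
Step 3: p0:(0,3)->(0,2) | p1:(2,1)->(1,1) | p2:(1,1)->(0,1)->EXIT | p3:(2,4)->(1,4) | p4:(0,3)->(0,2)
Step 4: p0:(0,2)->(0,1)->EXIT | p1:(1,1)->(0,1)->EXIT | p2:escaped | p3:(1,4)->(0,4) | p4:(0,2)->(0,1)->EXIT
Step 5: p0:escaped | p1:escaped | p2:escaped | p3:(0,4)->(0,3) | p4:escaped
Step 6: p0:escaped | p1:escaped | p2:escaped | p3:(0,3)->(0,2) | p4:escaped

ESCAPED ESCAPED ESCAPED (0,2) ESCAPED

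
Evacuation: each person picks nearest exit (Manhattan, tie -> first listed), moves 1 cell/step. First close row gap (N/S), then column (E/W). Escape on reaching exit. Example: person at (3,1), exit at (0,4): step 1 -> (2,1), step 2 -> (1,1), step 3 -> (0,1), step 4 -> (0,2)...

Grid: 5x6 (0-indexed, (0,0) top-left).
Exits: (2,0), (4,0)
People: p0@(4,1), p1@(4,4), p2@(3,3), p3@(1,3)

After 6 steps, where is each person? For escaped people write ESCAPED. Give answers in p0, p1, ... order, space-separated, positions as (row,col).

Step 1: p0:(4,1)->(4,0)->EXIT | p1:(4,4)->(4,3) | p2:(3,3)->(2,3) | p3:(1,3)->(2,3)
Step 2: p0:escaped | p1:(4,3)->(4,2) | p2:(2,3)->(2,2) | p3:(2,3)->(2,2)
Step 3: p0:escaped | p1:(4,2)->(4,1) | p2:(2,2)->(2,1) | p3:(2,2)->(2,1)
Step 4: p0:escaped | p1:(4,1)->(4,0)->EXIT | p2:(2,1)->(2,0)->EXIT | p3:(2,1)->(2,0)->EXIT

ESCAPED ESCAPED ESCAPED ESCAPED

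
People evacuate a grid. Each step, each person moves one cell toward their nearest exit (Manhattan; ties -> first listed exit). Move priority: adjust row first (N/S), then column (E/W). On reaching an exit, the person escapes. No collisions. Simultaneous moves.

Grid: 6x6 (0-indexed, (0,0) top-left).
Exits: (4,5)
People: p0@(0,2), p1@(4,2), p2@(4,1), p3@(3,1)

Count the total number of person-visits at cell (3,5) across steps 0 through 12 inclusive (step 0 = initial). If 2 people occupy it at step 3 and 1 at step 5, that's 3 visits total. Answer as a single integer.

Answer: 0

Derivation:
Step 0: p0@(0,2) p1@(4,2) p2@(4,1) p3@(3,1) -> at (3,5): 0 [-], cum=0
Step 1: p0@(1,2) p1@(4,3) p2@(4,2) p3@(4,1) -> at (3,5): 0 [-], cum=0
Step 2: p0@(2,2) p1@(4,4) p2@(4,3) p3@(4,2) -> at (3,5): 0 [-], cum=0
Step 3: p0@(3,2) p1@ESC p2@(4,4) p3@(4,3) -> at (3,5): 0 [-], cum=0
Step 4: p0@(4,2) p1@ESC p2@ESC p3@(4,4) -> at (3,5): 0 [-], cum=0
Step 5: p0@(4,3) p1@ESC p2@ESC p3@ESC -> at (3,5): 0 [-], cum=0
Step 6: p0@(4,4) p1@ESC p2@ESC p3@ESC -> at (3,5): 0 [-], cum=0
Step 7: p0@ESC p1@ESC p2@ESC p3@ESC -> at (3,5): 0 [-], cum=0
Total visits = 0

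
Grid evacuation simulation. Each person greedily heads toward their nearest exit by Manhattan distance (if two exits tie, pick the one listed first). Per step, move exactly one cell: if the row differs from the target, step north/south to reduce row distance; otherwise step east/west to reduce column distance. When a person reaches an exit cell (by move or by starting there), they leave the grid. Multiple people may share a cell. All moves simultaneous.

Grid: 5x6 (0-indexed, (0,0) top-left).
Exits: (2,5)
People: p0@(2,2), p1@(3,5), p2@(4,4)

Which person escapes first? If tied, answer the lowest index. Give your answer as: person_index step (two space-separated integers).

Step 1: p0:(2,2)->(2,3) | p1:(3,5)->(2,5)->EXIT | p2:(4,4)->(3,4)
Step 2: p0:(2,3)->(2,4) | p1:escaped | p2:(3,4)->(2,4)
Step 3: p0:(2,4)->(2,5)->EXIT | p1:escaped | p2:(2,4)->(2,5)->EXIT
Exit steps: [3, 1, 3]
First to escape: p1 at step 1

Answer: 1 1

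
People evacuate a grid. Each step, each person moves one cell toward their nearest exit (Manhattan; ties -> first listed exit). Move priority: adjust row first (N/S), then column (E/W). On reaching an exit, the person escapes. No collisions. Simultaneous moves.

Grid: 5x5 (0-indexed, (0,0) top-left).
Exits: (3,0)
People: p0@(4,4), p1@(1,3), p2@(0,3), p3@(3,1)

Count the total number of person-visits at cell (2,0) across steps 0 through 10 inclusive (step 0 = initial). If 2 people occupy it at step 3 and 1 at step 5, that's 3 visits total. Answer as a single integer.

Step 0: p0@(4,4) p1@(1,3) p2@(0,3) p3@(3,1) -> at (2,0): 0 [-], cum=0
Step 1: p0@(3,4) p1@(2,3) p2@(1,3) p3@ESC -> at (2,0): 0 [-], cum=0
Step 2: p0@(3,3) p1@(3,3) p2@(2,3) p3@ESC -> at (2,0): 0 [-], cum=0
Step 3: p0@(3,2) p1@(3,2) p2@(3,3) p3@ESC -> at (2,0): 0 [-], cum=0
Step 4: p0@(3,1) p1@(3,1) p2@(3,2) p3@ESC -> at (2,0): 0 [-], cum=0
Step 5: p0@ESC p1@ESC p2@(3,1) p3@ESC -> at (2,0): 0 [-], cum=0
Step 6: p0@ESC p1@ESC p2@ESC p3@ESC -> at (2,0): 0 [-], cum=0
Total visits = 0

Answer: 0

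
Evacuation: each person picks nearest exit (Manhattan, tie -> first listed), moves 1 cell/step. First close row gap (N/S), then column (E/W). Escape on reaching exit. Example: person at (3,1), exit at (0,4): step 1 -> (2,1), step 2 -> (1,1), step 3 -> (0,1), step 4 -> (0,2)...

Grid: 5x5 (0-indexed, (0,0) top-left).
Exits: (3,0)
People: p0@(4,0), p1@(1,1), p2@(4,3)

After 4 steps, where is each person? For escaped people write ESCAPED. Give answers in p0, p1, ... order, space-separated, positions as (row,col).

Step 1: p0:(4,0)->(3,0)->EXIT | p1:(1,1)->(2,1) | p2:(4,3)->(3,3)
Step 2: p0:escaped | p1:(2,1)->(3,1) | p2:(3,3)->(3,2)
Step 3: p0:escaped | p1:(3,1)->(3,0)->EXIT | p2:(3,2)->(3,1)
Step 4: p0:escaped | p1:escaped | p2:(3,1)->(3,0)->EXIT

ESCAPED ESCAPED ESCAPED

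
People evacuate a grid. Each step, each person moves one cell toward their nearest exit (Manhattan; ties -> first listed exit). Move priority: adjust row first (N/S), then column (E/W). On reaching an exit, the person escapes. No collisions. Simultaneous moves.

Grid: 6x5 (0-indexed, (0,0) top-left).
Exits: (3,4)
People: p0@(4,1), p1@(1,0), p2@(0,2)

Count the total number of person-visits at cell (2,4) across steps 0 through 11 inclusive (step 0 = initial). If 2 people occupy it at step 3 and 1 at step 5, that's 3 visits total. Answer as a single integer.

Step 0: p0@(4,1) p1@(1,0) p2@(0,2) -> at (2,4): 0 [-], cum=0
Step 1: p0@(3,1) p1@(2,0) p2@(1,2) -> at (2,4): 0 [-], cum=0
Step 2: p0@(3,2) p1@(3,0) p2@(2,2) -> at (2,4): 0 [-], cum=0
Step 3: p0@(3,3) p1@(3,1) p2@(3,2) -> at (2,4): 0 [-], cum=0
Step 4: p0@ESC p1@(3,2) p2@(3,3) -> at (2,4): 0 [-], cum=0
Step 5: p0@ESC p1@(3,3) p2@ESC -> at (2,4): 0 [-], cum=0
Step 6: p0@ESC p1@ESC p2@ESC -> at (2,4): 0 [-], cum=0
Total visits = 0

Answer: 0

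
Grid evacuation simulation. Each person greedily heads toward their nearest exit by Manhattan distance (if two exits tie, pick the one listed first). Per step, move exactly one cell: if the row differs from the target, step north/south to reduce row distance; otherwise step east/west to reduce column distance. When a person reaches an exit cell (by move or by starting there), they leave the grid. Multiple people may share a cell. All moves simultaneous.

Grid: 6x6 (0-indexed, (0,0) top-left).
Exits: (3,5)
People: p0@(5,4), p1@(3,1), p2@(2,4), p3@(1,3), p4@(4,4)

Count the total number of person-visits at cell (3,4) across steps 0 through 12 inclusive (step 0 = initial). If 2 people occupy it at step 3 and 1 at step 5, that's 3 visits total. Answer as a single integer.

Answer: 5

Derivation:
Step 0: p0@(5,4) p1@(3,1) p2@(2,4) p3@(1,3) p4@(4,4) -> at (3,4): 0 [-], cum=0
Step 1: p0@(4,4) p1@(3,2) p2@(3,4) p3@(2,3) p4@(3,4) -> at (3,4): 2 [p2,p4], cum=2
Step 2: p0@(3,4) p1@(3,3) p2@ESC p3@(3,3) p4@ESC -> at (3,4): 1 [p0], cum=3
Step 3: p0@ESC p1@(3,4) p2@ESC p3@(3,4) p4@ESC -> at (3,4): 2 [p1,p3], cum=5
Step 4: p0@ESC p1@ESC p2@ESC p3@ESC p4@ESC -> at (3,4): 0 [-], cum=5
Total visits = 5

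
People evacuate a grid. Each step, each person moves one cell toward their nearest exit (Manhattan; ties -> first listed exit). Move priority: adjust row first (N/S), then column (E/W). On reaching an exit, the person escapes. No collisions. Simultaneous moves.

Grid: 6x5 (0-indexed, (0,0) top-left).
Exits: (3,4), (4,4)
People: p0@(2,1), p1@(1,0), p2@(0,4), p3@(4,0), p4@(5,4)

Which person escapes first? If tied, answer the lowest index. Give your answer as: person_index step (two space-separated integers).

Answer: 4 1

Derivation:
Step 1: p0:(2,1)->(3,1) | p1:(1,0)->(2,0) | p2:(0,4)->(1,4) | p3:(4,0)->(4,1) | p4:(5,4)->(4,4)->EXIT
Step 2: p0:(3,1)->(3,2) | p1:(2,0)->(3,0) | p2:(1,4)->(2,4) | p3:(4,1)->(4,2) | p4:escaped
Step 3: p0:(3,2)->(3,3) | p1:(3,0)->(3,1) | p2:(2,4)->(3,4)->EXIT | p3:(4,2)->(4,3) | p4:escaped
Step 4: p0:(3,3)->(3,4)->EXIT | p1:(3,1)->(3,2) | p2:escaped | p3:(4,3)->(4,4)->EXIT | p4:escaped
Step 5: p0:escaped | p1:(3,2)->(3,3) | p2:escaped | p3:escaped | p4:escaped
Step 6: p0:escaped | p1:(3,3)->(3,4)->EXIT | p2:escaped | p3:escaped | p4:escaped
Exit steps: [4, 6, 3, 4, 1]
First to escape: p4 at step 1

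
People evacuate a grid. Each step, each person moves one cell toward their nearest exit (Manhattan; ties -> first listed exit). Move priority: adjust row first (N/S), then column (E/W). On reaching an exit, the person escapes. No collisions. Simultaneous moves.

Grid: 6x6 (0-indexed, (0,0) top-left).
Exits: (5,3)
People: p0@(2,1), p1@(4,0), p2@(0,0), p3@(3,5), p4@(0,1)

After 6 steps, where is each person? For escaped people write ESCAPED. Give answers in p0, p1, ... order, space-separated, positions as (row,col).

Step 1: p0:(2,1)->(3,1) | p1:(4,0)->(5,0) | p2:(0,0)->(1,0) | p3:(3,5)->(4,5) | p4:(0,1)->(1,1)
Step 2: p0:(3,1)->(4,1) | p1:(5,0)->(5,1) | p2:(1,0)->(2,0) | p3:(4,5)->(5,5) | p4:(1,1)->(2,1)
Step 3: p0:(4,1)->(5,1) | p1:(5,1)->(5,2) | p2:(2,0)->(3,0) | p3:(5,5)->(5,4) | p4:(2,1)->(3,1)
Step 4: p0:(5,1)->(5,2) | p1:(5,2)->(5,3)->EXIT | p2:(3,0)->(4,0) | p3:(5,4)->(5,3)->EXIT | p4:(3,1)->(4,1)
Step 5: p0:(5,2)->(5,3)->EXIT | p1:escaped | p2:(4,0)->(5,0) | p3:escaped | p4:(4,1)->(5,1)
Step 6: p0:escaped | p1:escaped | p2:(5,0)->(5,1) | p3:escaped | p4:(5,1)->(5,2)

ESCAPED ESCAPED (5,1) ESCAPED (5,2)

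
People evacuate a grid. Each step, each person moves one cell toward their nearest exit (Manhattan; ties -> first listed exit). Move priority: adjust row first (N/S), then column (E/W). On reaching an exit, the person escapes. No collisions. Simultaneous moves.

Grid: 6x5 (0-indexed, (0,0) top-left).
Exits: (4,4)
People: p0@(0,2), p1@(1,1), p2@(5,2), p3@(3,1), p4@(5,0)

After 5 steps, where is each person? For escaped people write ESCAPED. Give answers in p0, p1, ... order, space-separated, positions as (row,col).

Step 1: p0:(0,2)->(1,2) | p1:(1,1)->(2,1) | p2:(5,2)->(4,2) | p3:(3,1)->(4,1) | p4:(5,0)->(4,0)
Step 2: p0:(1,2)->(2,2) | p1:(2,1)->(3,1) | p2:(4,2)->(4,3) | p3:(4,1)->(4,2) | p4:(4,0)->(4,1)
Step 3: p0:(2,2)->(3,2) | p1:(3,1)->(4,1) | p2:(4,3)->(4,4)->EXIT | p3:(4,2)->(4,3) | p4:(4,1)->(4,2)
Step 4: p0:(3,2)->(4,2) | p1:(4,1)->(4,2) | p2:escaped | p3:(4,3)->(4,4)->EXIT | p4:(4,2)->(4,3)
Step 5: p0:(4,2)->(4,3) | p1:(4,2)->(4,3) | p2:escaped | p3:escaped | p4:(4,3)->(4,4)->EXIT

(4,3) (4,3) ESCAPED ESCAPED ESCAPED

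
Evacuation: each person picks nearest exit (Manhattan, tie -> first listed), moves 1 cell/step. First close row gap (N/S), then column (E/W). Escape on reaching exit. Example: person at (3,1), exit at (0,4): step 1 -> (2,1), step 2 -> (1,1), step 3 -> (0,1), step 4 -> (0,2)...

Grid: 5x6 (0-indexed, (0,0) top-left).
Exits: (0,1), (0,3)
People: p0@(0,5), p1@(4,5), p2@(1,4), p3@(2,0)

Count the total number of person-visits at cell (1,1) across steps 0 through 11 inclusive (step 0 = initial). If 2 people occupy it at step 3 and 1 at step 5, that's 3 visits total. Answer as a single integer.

Step 0: p0@(0,5) p1@(4,5) p2@(1,4) p3@(2,0) -> at (1,1): 0 [-], cum=0
Step 1: p0@(0,4) p1@(3,5) p2@(0,4) p3@(1,0) -> at (1,1): 0 [-], cum=0
Step 2: p0@ESC p1@(2,5) p2@ESC p3@(0,0) -> at (1,1): 0 [-], cum=0
Step 3: p0@ESC p1@(1,5) p2@ESC p3@ESC -> at (1,1): 0 [-], cum=0
Step 4: p0@ESC p1@(0,5) p2@ESC p3@ESC -> at (1,1): 0 [-], cum=0
Step 5: p0@ESC p1@(0,4) p2@ESC p3@ESC -> at (1,1): 0 [-], cum=0
Step 6: p0@ESC p1@ESC p2@ESC p3@ESC -> at (1,1): 0 [-], cum=0
Total visits = 0

Answer: 0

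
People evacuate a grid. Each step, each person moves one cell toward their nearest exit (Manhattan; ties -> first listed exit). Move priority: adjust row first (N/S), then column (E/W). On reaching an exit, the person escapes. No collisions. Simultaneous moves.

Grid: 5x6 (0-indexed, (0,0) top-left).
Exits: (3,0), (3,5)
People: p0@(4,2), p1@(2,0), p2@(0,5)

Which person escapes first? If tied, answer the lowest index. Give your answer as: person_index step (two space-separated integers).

Answer: 1 1

Derivation:
Step 1: p0:(4,2)->(3,2) | p1:(2,0)->(3,0)->EXIT | p2:(0,5)->(1,5)
Step 2: p0:(3,2)->(3,1) | p1:escaped | p2:(1,5)->(2,5)
Step 3: p0:(3,1)->(3,0)->EXIT | p1:escaped | p2:(2,5)->(3,5)->EXIT
Exit steps: [3, 1, 3]
First to escape: p1 at step 1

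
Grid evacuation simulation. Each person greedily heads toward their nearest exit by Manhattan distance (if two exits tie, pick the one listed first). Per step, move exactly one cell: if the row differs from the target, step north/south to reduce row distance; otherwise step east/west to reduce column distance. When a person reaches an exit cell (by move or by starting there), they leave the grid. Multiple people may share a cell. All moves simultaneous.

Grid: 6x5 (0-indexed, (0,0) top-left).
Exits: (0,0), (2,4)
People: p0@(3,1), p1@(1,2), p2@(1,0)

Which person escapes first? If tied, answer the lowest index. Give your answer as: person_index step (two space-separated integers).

Step 1: p0:(3,1)->(2,1) | p1:(1,2)->(0,2) | p2:(1,0)->(0,0)->EXIT
Step 2: p0:(2,1)->(1,1) | p1:(0,2)->(0,1) | p2:escaped
Step 3: p0:(1,1)->(0,1) | p1:(0,1)->(0,0)->EXIT | p2:escaped
Step 4: p0:(0,1)->(0,0)->EXIT | p1:escaped | p2:escaped
Exit steps: [4, 3, 1]
First to escape: p2 at step 1

Answer: 2 1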